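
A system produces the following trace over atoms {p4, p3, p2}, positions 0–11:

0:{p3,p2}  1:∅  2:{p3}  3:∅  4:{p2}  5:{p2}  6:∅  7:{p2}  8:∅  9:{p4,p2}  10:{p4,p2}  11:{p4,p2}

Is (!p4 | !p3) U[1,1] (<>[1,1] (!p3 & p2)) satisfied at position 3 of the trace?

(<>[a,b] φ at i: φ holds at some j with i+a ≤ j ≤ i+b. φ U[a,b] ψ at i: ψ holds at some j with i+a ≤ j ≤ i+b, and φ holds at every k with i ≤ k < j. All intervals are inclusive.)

Need some j in [4,4] with <>[1,1] (!p3 & p2), and (!p4 | !p3) at every k in [3,j-1].
  j=4: <>[1,1] (!p3 & p2) holds; (!p4 | !p3) holds at every k in [3,3] → satisfied.

True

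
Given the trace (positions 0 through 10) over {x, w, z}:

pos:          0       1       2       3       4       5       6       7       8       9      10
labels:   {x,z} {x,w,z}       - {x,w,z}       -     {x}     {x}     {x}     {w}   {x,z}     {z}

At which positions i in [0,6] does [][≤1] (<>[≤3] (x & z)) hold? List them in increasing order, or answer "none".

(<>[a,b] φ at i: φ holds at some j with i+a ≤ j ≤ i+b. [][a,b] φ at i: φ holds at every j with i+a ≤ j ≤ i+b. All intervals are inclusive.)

Evaluate at each i in [0,6]:
  i=0: ✓ (all of [0,1])
  i=1: ✓ (all of [1,2])
  i=2: ✓ (all of [2,3])
  i=3: ✗ (fails at j=4)
  i=4: ✗ (fails at j=4)
  i=5: ✗ (fails at j=5)
  i=6: ✓ (all of [6,7])

0, 1, 2, 6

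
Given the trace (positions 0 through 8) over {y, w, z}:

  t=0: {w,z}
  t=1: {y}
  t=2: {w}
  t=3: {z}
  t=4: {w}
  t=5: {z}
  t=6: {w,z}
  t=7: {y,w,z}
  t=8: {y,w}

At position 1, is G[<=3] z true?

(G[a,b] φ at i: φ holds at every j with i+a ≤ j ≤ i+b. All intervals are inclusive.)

No

Check z at every j in [1,4]:
  j=1: false
  j=2: false
  j=3: true
  j=4: false
Fails at j=1 → formula fails.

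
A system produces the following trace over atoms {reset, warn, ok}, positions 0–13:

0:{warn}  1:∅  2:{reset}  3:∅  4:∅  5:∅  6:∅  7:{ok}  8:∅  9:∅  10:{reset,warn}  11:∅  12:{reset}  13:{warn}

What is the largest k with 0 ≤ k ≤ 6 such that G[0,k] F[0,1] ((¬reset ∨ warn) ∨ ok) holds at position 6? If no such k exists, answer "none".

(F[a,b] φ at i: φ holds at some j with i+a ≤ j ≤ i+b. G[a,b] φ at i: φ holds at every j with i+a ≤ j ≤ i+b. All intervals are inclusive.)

F[0,1] ((¬reset ∨ warn) ∨ ok) must hold from j=6 onward; find where it first fails.
  j=6: holds
  j=7: holds
  j=8: holds
  j=9: holds
  j=10: holds
  j=11: holds
  j=12: holds
Holds through j=12; largest k = 6.

6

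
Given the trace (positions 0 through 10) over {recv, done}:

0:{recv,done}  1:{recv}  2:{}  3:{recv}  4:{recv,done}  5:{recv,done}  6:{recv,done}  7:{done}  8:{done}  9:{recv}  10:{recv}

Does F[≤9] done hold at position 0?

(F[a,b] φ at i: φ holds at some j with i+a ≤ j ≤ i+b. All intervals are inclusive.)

Yes

Check done at each j in [0,9]:
  j=0: true
  j=1: false
  j=2: false
  j=3: false
  j=4: true
  j=5: true
  j=6: true
  j=7: true
  j=8: true
  j=9: false
Found at j=0 → formula holds.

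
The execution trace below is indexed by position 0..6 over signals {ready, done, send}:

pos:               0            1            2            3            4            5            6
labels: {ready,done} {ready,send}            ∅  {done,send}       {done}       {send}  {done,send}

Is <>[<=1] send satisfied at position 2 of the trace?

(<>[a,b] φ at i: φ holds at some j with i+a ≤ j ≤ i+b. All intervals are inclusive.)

Check send at each j in [2,3]:
  j=2: false
  j=3: true
Found at j=3 → formula holds.

Holds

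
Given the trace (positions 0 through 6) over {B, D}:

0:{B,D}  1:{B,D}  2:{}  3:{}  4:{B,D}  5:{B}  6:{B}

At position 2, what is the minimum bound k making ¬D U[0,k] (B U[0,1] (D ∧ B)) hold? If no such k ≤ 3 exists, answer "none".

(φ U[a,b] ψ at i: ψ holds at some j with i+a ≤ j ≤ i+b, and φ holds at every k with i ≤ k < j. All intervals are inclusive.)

Need earliest j ≥ 2 with (B U[0,1] (D ∧ B)), and ¬D at every k in [2,j-1].
  j=2: rhs fails.
  j=3: rhs fails.
  j=4: rhs holds; lhs holds on [2,3]. k = 2.

2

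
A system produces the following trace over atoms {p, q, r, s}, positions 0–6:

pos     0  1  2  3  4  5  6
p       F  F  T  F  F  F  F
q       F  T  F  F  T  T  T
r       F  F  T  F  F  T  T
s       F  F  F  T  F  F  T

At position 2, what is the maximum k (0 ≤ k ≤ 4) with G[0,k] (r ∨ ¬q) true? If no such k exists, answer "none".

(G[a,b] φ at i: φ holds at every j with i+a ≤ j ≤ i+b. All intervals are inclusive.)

1

(r ∨ ¬q) must hold from j=2 onward; find where it first fails.
  j=2: holds
  j=3: holds
  j=4: fails
Holds on [2,3], so largest k = 1.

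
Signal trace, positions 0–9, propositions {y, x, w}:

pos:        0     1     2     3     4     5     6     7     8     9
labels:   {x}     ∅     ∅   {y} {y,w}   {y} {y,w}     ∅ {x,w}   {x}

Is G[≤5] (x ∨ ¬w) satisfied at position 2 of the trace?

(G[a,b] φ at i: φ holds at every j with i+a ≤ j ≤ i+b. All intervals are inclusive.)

Does not hold

Check (x ∨ ¬w) at every j in [2,7]:
  j=2: true
  j=3: true
  j=4: false
  j=5: true
  j=6: false
  j=7: true
Fails at j=4 → formula fails.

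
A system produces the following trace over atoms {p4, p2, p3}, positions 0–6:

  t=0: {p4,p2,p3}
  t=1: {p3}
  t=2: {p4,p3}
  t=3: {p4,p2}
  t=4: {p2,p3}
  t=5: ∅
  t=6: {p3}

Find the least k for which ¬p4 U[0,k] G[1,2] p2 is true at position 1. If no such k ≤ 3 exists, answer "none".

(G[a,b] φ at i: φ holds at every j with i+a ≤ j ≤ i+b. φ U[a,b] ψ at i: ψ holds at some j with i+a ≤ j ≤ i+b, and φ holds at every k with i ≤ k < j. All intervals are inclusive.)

1

Need earliest j ≥ 1 with G[1,2] p2, and ¬p4 at every k in [1,j-1].
  j=1: rhs fails.
  j=2: rhs holds; lhs holds on [1,1]. k = 1.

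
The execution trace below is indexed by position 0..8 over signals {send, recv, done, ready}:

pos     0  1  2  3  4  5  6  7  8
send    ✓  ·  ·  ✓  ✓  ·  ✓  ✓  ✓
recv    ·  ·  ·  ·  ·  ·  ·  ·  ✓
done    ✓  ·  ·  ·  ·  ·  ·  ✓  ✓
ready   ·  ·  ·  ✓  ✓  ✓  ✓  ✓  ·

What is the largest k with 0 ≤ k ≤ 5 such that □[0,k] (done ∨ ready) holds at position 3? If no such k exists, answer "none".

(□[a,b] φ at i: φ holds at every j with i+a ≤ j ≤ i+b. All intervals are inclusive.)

5

(done ∨ ready) must hold from j=3 onward; find where it first fails.
  j=3: holds
  j=4: holds
  j=5: holds
  j=6: holds
  j=7: holds
  j=8: holds
Holds through j=8; largest k = 5.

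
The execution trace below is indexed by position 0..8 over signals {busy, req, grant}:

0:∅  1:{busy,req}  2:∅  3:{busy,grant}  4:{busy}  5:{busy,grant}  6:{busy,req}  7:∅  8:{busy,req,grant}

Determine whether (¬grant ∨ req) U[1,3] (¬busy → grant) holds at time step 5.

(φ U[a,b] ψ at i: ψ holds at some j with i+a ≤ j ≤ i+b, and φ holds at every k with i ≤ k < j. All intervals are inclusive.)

No

Need some j in [6,8] with (¬busy → grant), and (¬grant ∨ req) at every k in [5,j-1].
  j=6: (¬busy → grant) holds, but (¬grant ∨ req) fails at k=5 → not this j.
  j=7: (¬busy → grant) false.
  j=8: (¬busy → grant) holds, but (¬grant ∨ req) fails at k=5 → not this j.
No j in the window works → until fails.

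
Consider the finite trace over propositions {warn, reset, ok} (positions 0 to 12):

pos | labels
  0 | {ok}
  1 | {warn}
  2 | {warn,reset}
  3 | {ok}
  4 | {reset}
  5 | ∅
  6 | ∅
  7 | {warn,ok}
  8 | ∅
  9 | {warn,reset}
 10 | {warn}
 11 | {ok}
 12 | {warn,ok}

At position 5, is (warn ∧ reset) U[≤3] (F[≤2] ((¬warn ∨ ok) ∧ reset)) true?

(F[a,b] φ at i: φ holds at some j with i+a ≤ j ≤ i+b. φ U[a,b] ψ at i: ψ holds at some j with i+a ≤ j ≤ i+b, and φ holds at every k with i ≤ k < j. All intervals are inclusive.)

Need some j in [5,8] with F[≤2] ((¬warn ∨ ok) ∧ reset), and (warn ∧ reset) at every k in [5,j-1].
  j=5: F[≤2] ((¬warn ∨ ok) ∧ reset) — fails (none in [5,7]).
  j=6: F[≤2] ((¬warn ∨ ok) ∧ reset) — fails (none in [6,8]).
  j=7: F[≤2] ((¬warn ∨ ok) ∧ reset) — fails (none in [7,9]).
  j=8: F[≤2] ((¬warn ∨ ok) ∧ reset) — fails (none in [8,10]).
No j in the window works → until fails.

False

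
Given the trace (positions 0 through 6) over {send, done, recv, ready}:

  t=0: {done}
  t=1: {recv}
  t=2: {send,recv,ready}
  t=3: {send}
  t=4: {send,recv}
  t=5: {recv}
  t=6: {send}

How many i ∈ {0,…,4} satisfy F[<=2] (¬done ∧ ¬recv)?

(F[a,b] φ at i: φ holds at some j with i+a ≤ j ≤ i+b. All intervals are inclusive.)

Evaluate at each i in [0,4]:
  i=0: ✗ (none in [0,2])
  i=1: ✓ (witness j=3)
  i=2: ✓ (witness j=3)
  i=3: ✓ (witness j=3)
  i=4: ✓ (witness j=6)
Positions where it holds: {1, 2, 3, 4} → 4.

4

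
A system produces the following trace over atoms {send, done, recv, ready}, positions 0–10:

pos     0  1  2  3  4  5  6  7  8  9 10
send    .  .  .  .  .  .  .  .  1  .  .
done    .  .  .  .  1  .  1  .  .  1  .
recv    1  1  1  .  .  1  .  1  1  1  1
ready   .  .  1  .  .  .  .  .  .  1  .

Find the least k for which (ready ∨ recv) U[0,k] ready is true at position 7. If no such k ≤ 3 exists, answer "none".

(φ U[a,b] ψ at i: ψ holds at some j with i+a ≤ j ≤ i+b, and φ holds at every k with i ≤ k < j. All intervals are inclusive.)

Need earliest j ≥ 7 with ready, and (ready ∨ recv) at every k in [7,j-1].
  j=7: rhs fails.
  j=8: rhs fails.
  j=9: rhs holds; lhs holds on [7,8]. k = 2.

2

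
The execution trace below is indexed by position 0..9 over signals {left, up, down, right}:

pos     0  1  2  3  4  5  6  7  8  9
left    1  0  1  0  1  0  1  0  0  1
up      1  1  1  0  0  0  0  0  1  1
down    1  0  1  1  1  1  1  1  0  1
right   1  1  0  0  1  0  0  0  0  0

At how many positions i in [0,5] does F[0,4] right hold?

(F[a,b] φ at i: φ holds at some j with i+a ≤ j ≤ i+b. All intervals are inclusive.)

Evaluate at each i in [0,5]:
  i=0: ✓ (witness j=0)
  i=1: ✓ (witness j=1)
  i=2: ✓ (witness j=4)
  i=3: ✓ (witness j=4)
  i=4: ✓ (witness j=4)
  i=5: ✗ (none in [5,9])
Positions where it holds: {0, 1, 2, 3, 4} → 5.

5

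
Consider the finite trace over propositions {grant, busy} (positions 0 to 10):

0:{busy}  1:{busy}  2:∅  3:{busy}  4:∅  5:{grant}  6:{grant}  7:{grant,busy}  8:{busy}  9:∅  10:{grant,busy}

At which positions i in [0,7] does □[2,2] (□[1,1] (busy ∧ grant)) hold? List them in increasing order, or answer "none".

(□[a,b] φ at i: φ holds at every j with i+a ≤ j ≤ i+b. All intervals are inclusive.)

Evaluate at each i in [0,7]:
  i=0: ✗ (fails at j=2)
  i=1: ✗ (fails at j=3)
  i=2: ✗ (fails at j=4)
  i=3: ✗ (fails at j=5)
  i=4: ✓ (all of [6,6])
  i=5: ✗ (fails at j=7)
  i=6: ✗ (fails at j=8)
  i=7: ✓ (all of [9,9])

4, 7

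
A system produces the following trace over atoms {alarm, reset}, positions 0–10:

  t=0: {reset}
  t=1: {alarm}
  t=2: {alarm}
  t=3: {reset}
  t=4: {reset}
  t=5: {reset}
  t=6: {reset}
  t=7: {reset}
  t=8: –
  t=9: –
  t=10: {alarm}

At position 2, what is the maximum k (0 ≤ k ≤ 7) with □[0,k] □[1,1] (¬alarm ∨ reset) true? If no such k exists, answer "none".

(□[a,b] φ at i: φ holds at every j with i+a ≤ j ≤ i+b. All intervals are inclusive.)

6

□[1,1] (¬alarm ∨ reset) must hold from j=2 onward; find where it first fails.
  j=2: holds
  j=3: holds
  j=4: holds
  j=5: holds
  j=6: holds
  j=7: holds
  j=8: holds
  j=9: fails
Holds on [2,8], so largest k = 6.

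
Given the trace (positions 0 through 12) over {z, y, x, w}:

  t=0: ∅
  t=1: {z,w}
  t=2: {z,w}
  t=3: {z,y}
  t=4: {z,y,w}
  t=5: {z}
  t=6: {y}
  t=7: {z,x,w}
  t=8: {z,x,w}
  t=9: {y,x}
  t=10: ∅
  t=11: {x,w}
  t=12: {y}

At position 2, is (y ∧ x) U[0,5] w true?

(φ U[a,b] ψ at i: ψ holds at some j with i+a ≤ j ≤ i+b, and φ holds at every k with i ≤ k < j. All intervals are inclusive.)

Need some j in [2,7] with w, and (y ∧ x) at every k in [2,j-1].
  j=2: w holds; no prefix to check → satisfied.

True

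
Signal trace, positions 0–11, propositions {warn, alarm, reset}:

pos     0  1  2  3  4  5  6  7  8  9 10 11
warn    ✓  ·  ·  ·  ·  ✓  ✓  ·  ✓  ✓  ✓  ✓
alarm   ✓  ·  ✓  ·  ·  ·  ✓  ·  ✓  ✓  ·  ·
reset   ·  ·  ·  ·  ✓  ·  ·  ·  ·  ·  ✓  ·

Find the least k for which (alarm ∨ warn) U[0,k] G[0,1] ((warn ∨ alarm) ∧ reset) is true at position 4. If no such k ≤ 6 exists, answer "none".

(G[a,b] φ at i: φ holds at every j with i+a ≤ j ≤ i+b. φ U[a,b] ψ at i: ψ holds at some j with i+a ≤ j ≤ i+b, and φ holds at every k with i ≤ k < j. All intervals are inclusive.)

none

Need earliest j ≥ 4 with G[0,1] ((warn ∨ alarm) ∧ reset), and (alarm ∨ warn) at every k in [4,j-1].
  j=4: rhs fails.
  j=5: rhs fails.
  j=6: rhs fails.
  j=7: rhs fails.
  j=8: rhs fails.
  j=9: rhs fails.
  j=10: rhs fails.
No witness within the range → none.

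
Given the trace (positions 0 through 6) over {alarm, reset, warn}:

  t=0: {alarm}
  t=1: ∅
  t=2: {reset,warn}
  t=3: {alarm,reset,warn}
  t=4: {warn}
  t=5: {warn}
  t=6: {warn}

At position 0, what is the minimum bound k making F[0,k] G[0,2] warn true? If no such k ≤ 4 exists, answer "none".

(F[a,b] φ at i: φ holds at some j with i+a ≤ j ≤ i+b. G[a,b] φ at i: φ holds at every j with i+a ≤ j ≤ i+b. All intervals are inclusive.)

2

Scan j = 0,1,… for G[0,2] warn:
  j=0: fails
  j=1: fails
  j=2: holds
First hit at j=2, so smallest k = 2-0 = 2.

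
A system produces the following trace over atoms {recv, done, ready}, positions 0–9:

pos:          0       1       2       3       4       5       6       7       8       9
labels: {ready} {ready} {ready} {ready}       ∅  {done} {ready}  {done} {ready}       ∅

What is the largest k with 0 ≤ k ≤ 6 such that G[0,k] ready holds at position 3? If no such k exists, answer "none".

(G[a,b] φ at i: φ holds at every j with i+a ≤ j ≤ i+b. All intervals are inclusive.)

0

ready must hold from j=3 onward; find where it first fails.
  j=3: holds
  j=4: fails
Holds on [3,3], so largest k = 0.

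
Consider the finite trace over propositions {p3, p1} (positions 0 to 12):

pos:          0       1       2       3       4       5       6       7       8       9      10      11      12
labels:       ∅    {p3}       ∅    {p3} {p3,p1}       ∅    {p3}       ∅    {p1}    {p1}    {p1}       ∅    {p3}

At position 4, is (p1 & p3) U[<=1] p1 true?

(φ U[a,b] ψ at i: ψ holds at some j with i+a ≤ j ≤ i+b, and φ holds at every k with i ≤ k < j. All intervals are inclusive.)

Yes

Need some j in [4,5] with p1, and (p1 & p3) at every k in [4,j-1].
  j=4: p1 holds; no prefix to check → satisfied.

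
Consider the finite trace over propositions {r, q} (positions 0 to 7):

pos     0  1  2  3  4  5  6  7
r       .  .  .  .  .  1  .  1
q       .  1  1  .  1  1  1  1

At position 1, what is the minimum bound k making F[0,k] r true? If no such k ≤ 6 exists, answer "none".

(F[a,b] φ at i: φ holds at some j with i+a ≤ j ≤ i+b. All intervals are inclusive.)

Scan j = 1,2,… for r:
  j=1: fails
  j=2: fails
  j=3: fails
  j=4: fails
  j=5: holds
First hit at j=5, so smallest k = 5-1 = 4.

4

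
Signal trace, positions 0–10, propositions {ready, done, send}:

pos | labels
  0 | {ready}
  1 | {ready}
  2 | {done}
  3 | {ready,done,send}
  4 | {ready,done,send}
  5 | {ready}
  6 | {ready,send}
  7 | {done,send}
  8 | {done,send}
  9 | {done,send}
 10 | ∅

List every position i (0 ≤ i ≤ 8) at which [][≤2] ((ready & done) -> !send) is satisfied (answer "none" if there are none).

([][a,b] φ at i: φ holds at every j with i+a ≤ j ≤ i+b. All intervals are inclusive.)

0, 5, 6, 7, 8

Evaluate at each i in [0,8]:
  i=0: ✓ (all of [0,2])
  i=1: ✗ (fails at j=3)
  i=2: ✗ (fails at j=3)
  i=3: ✗ (fails at j=3)
  i=4: ✗ (fails at j=4)
  i=5: ✓ (all of [5,7])
  i=6: ✓ (all of [6,8])
  i=7: ✓ (all of [7,9])
  i=8: ✓ (all of [8,10])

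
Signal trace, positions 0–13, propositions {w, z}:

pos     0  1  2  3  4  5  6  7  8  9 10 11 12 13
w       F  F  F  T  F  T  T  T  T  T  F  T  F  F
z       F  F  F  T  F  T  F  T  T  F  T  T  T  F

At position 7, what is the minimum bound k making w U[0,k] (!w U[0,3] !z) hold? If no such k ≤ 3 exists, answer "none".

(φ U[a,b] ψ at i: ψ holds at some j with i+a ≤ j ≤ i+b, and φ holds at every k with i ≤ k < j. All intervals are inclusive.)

2

Need earliest j ≥ 7 with (!w U[0,3] !z), and w at every k in [7,j-1].
  j=7: rhs fails.
  j=8: rhs fails.
  j=9: rhs holds; lhs holds on [7,8]. k = 2.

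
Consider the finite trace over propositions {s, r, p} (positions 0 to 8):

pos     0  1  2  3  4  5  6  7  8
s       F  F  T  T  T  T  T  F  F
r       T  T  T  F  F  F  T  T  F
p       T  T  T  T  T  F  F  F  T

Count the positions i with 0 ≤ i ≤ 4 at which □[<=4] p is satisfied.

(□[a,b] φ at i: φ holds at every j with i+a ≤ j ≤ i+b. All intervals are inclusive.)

Evaluate at each i in [0,4]:
  i=0: ✓ (all of [0,4])
  i=1: ✗ (fails at j=5)
  i=2: ✗ (fails at j=5)
  i=3: ✗ (fails at j=5)
  i=4: ✗ (fails at j=5)
Positions where it holds: {0} → 1.

1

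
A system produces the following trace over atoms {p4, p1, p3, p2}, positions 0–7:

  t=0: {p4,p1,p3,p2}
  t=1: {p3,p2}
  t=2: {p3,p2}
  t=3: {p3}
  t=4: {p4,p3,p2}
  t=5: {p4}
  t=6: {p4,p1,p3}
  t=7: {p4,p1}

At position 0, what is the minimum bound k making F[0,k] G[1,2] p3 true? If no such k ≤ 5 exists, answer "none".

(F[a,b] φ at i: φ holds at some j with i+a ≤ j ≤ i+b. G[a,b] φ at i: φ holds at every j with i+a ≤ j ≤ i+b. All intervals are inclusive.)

Scan j = 0,1,… for G[1,2] p3:
  j=0: holds
First hit at j=0, so smallest k = 0-0 = 0.

0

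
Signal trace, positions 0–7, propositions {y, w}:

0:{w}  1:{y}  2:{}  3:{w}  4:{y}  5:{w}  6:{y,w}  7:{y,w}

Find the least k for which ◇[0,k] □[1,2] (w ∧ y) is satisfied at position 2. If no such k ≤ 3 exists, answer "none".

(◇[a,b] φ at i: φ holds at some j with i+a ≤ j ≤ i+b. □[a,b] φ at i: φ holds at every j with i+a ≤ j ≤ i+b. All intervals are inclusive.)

Scan j = 2,3,… for □[1,2] (w ∧ y):
  j=2: fails
  j=3: fails
  j=4: fails
  j=5: holds
First hit at j=5, so smallest k = 5-2 = 3.

3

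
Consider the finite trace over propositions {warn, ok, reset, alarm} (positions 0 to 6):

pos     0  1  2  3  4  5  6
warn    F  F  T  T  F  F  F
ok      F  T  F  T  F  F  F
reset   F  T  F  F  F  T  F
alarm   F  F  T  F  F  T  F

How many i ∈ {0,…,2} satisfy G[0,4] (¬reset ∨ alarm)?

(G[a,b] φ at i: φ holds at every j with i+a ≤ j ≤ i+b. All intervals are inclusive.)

1

Evaluate at each i in [0,2]:
  i=0: ✗ (fails at j=1)
  i=1: ✗ (fails at j=1)
  i=2: ✓ (all of [2,6])
Positions where it holds: {2} → 1.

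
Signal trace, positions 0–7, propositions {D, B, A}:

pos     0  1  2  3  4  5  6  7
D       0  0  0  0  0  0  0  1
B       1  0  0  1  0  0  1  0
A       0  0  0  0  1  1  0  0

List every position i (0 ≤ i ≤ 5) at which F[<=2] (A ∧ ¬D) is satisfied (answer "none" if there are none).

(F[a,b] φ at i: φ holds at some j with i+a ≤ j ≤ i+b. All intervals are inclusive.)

2, 3, 4, 5

Evaluate at each i in [0,5]:
  i=0: ✗ (none in [0,2])
  i=1: ✗ (none in [1,3])
  i=2: ✓ (witness j=4)
  i=3: ✓ (witness j=4)
  i=4: ✓ (witness j=4)
  i=5: ✓ (witness j=5)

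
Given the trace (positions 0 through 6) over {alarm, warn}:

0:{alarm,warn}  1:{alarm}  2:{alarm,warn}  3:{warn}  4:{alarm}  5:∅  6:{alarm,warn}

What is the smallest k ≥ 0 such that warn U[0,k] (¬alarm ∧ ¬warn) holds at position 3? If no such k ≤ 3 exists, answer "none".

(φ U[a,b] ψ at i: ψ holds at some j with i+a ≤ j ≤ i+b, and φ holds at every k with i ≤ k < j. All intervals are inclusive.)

Need earliest j ≥ 3 with (¬alarm ∧ ¬warn), and warn at every k in [3,j-1].
  j=3: rhs fails.
  j=4: rhs fails.
  j=5: rhs holds but lhs fails at k=4.
  j=6: rhs fails.
No witness within the range → none.

none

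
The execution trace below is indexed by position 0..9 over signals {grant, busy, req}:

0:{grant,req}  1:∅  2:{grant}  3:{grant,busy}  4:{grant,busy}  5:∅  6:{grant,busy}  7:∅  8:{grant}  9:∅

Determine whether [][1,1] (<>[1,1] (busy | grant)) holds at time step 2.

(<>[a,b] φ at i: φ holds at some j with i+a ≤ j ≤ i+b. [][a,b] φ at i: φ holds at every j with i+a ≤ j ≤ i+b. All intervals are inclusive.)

True

Check <>[1,1] (busy | grant) at every j in [3,3]:
  j=3: holds (witness at 4)
All positions satisfy it → formula holds.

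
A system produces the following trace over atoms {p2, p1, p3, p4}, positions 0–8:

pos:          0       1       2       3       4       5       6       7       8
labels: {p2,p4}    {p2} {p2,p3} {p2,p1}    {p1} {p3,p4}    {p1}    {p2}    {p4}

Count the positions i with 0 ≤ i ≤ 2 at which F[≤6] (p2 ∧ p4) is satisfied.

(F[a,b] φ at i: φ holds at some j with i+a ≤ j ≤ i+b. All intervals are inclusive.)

Evaluate at each i in [0,2]:
  i=0: ✓ (witness j=0)
  i=1: ✗ (none in [1,7])
  i=2: ✗ (none in [2,8])
Positions where it holds: {0} → 1.

1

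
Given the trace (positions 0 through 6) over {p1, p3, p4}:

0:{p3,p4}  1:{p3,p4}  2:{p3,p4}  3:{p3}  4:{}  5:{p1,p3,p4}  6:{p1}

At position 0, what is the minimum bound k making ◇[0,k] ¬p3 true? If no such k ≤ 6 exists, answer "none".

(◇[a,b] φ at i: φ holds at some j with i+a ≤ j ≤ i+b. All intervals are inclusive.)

4

Scan j = 0,1,… for ¬p3:
  j=0: fails
  j=1: fails
  j=2: fails
  j=3: fails
  j=4: holds
First hit at j=4, so smallest k = 4-0 = 4.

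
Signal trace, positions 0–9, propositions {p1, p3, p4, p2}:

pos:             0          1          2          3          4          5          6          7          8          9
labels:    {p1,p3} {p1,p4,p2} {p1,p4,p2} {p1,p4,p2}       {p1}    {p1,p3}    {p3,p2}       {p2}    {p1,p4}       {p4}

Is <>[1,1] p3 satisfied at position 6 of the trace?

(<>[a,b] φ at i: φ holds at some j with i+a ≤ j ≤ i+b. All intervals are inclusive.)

Check p3 at each j in [7,7]:
  j=7: false
No position in the window satisfies it → formula fails.

No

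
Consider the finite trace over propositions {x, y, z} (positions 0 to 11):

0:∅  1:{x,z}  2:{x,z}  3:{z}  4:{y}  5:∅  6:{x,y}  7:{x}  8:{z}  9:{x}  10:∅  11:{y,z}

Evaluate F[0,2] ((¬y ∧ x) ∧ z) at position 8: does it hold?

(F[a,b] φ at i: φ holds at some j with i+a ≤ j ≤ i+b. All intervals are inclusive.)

Check ((¬y ∧ x) ∧ z) at each j in [8,10]:
  j=8: false
  j=9: false
  j=10: false
No position in the window satisfies it → formula fails.

Does not hold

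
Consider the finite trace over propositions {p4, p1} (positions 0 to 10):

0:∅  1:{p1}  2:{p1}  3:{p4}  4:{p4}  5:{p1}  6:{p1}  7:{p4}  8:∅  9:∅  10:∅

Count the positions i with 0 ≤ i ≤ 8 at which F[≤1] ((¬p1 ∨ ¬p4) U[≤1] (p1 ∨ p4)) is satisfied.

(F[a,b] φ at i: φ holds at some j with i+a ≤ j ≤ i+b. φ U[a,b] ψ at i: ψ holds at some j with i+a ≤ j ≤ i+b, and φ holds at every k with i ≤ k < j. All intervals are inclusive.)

8

Evaluate at each i in [0,8]:
  i=0: ✓ (witness j=0)
  i=1: ✓ (witness j=1)
  i=2: ✓ (witness j=2)
  i=3: ✓ (witness j=3)
  i=4: ✓ (witness j=4)
  i=5: ✓ (witness j=5)
  i=6: ✓ (witness j=6)
  i=7: ✓ (witness j=7)
  i=8: ✗ (none in [8,9])
Positions where it holds: {0, 1, 2, 3, 4, 5, 6, 7} → 8.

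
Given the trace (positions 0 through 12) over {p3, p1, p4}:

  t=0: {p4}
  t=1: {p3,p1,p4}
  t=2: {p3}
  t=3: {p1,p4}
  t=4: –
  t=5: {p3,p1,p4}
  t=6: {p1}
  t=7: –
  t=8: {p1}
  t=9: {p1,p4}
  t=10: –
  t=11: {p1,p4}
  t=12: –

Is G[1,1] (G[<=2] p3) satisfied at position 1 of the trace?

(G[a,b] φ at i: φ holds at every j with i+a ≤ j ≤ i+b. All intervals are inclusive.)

Check G[<=2] p3 at every j in [2,2]:
  j=2: fails at 3
Fails at j=2 → formula fails.

No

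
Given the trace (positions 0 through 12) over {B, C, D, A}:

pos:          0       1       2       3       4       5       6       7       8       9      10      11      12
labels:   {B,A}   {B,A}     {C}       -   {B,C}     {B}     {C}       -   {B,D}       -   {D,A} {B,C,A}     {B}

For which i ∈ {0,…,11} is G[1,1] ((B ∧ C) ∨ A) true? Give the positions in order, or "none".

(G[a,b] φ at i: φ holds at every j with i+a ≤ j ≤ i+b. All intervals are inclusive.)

Evaluate at each i in [0,11]:
  i=0: ✓ (all of [1,1])
  i=1: ✗ (fails at j=2)
  i=2: ✗ (fails at j=3)
  i=3: ✓ (all of [4,4])
  i=4: ✗ (fails at j=5)
  i=5: ✗ (fails at j=6)
  i=6: ✗ (fails at j=7)
  i=7: ✗ (fails at j=8)
  i=8: ✗ (fails at j=9)
  i=9: ✓ (all of [10,10])
  i=10: ✓ (all of [11,11])
  i=11: ✗ (fails at j=12)

0, 3, 9, 10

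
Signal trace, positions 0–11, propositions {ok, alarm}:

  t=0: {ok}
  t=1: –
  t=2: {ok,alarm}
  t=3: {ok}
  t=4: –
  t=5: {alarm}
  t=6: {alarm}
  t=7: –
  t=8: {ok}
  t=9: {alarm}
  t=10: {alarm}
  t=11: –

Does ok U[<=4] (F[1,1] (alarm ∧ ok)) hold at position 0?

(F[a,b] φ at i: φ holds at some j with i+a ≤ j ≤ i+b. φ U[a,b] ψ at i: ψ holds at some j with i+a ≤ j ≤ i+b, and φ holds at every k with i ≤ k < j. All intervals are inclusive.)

Need some j in [0,4] with F[1,1] (alarm ∧ ok), and ok at every k in [0,j-1].
  j=0: F[1,1] (alarm ∧ ok) — fails (none in [1,1]).
  j=1: F[1,1] (alarm ∧ ok) holds; ok holds at every k in [0,0] → satisfied.

Yes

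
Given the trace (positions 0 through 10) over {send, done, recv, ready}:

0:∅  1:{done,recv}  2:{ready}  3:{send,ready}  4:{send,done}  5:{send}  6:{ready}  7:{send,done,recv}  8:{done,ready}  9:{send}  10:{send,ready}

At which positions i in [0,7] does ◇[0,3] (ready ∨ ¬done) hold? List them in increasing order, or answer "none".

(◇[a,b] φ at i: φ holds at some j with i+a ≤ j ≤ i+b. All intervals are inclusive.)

Evaluate at each i in [0,7]:
  i=0: ✓ (witness j=0)
  i=1: ✓ (witness j=2)
  i=2: ✓ (witness j=2)
  i=3: ✓ (witness j=3)
  i=4: ✓ (witness j=5)
  i=5: ✓ (witness j=5)
  i=6: ✓ (witness j=6)
  i=7: ✓ (witness j=8)

0, 1, 2, 3, 4, 5, 6, 7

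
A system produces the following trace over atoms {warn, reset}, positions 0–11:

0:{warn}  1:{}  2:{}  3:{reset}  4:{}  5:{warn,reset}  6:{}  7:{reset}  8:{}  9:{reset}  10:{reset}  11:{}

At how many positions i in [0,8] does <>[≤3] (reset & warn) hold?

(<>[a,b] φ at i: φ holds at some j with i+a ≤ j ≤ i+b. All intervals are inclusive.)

4

Evaluate at each i in [0,8]:
  i=0: ✗ (none in [0,3])
  i=1: ✗ (none in [1,4])
  i=2: ✓ (witness j=5)
  i=3: ✓ (witness j=5)
  i=4: ✓ (witness j=5)
  i=5: ✓ (witness j=5)
  i=6: ✗ (none in [6,9])
  i=7: ✗ (none in [7,10])
  i=8: ✗ (none in [8,11])
Positions where it holds: {2, 3, 4, 5} → 4.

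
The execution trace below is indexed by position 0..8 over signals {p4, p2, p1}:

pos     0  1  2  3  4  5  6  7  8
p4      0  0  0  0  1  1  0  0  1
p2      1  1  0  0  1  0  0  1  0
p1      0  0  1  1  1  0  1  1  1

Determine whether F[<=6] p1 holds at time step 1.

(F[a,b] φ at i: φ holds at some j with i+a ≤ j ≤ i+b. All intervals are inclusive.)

Holds

Check p1 at each j in [1,7]:
  j=1: false
  j=2: true
  j=3: true
  j=4: true
  j=5: false
  j=6: true
  j=7: true
Found at j=2 → formula holds.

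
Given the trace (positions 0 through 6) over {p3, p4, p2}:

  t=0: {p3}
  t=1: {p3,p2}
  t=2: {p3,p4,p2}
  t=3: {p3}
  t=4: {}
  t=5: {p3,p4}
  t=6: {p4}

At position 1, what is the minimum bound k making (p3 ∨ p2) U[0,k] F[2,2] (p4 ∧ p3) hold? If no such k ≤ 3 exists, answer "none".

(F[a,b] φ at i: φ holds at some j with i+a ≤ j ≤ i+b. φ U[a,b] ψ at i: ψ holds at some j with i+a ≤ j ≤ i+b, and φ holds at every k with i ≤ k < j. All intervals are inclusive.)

Need earliest j ≥ 1 with F[2,2] (p4 ∧ p3), and (p3 ∨ p2) at every k in [1,j-1].
  j=1: rhs fails.
  j=2: rhs fails.
  j=3: rhs holds; lhs holds on [1,2]. k = 2.

2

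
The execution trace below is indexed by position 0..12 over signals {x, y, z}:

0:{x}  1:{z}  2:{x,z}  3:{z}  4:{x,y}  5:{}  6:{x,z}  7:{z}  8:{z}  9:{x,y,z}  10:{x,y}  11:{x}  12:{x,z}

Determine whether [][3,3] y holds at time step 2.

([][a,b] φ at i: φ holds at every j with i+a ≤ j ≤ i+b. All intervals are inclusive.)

False

Check y at every j in [5,5]:
  j=5: false
Fails at j=5 → formula fails.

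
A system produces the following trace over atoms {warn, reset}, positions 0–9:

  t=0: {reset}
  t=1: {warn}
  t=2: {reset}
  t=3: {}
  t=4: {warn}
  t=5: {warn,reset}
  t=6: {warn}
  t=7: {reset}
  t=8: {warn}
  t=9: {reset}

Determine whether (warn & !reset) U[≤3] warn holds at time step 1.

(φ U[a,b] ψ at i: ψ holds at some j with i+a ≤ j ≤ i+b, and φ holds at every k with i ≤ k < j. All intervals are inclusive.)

Need some j in [1,4] with warn, and (warn & !reset) at every k in [1,j-1].
  j=1: warn holds; no prefix to check → satisfied.

True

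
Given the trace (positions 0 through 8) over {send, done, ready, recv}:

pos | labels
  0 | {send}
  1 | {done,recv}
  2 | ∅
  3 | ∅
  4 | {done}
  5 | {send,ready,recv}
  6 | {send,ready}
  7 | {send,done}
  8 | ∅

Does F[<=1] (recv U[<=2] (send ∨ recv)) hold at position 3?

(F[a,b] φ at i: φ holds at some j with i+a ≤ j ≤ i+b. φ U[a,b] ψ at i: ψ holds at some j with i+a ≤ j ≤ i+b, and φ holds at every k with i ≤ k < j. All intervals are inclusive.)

Does not hold

Check (recv U[<=2] (send ∨ recv)) at each j in [3,4]:
  j=3: fails
  j=4: fails
No position in the window satisfies it → formula fails.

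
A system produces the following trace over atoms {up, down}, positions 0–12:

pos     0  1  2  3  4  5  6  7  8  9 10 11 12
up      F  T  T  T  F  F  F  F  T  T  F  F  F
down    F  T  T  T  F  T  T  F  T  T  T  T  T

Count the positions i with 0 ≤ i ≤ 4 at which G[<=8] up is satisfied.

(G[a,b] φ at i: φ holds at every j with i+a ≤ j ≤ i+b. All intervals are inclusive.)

Evaluate at each i in [0,4]:
  i=0: ✗ (fails at j=0)
  i=1: ✗ (fails at j=4)
  i=2: ✗ (fails at j=4)
  i=3: ✗ (fails at j=4)
  i=4: ✗ (fails at j=4)
Positions where it holds: {} → 0.

0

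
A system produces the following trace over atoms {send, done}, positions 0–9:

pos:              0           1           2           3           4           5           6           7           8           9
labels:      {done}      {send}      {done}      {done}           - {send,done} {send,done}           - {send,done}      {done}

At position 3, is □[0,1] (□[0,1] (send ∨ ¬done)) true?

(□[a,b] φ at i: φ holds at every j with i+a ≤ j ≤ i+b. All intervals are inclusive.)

No

Check □[0,1] (send ∨ ¬done) at every j in [3,4]:
  j=3: fails at 3
  j=4: holds on [4,5]
Fails at j=3 → formula fails.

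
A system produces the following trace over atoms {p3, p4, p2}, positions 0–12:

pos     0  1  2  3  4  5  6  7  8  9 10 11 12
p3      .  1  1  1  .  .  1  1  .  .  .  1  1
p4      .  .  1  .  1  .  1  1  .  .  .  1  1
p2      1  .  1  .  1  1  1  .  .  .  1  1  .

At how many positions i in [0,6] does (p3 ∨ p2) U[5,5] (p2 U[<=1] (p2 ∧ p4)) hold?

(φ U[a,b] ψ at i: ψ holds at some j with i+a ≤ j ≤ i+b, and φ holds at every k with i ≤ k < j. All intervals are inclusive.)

Evaluate at each i in [0,6]:
  i=0: ✓ (rhs at j=5; lhs holds on [0,4])
  i=1: ✓ (rhs at j=6; lhs holds on [1,5])
  i=2: ✗ (no rhs in [7,7])
  i=3: ✗ (no rhs in [8,8])
  i=4: ✗ (no rhs in [9,9])
  i=5: ✗ (lhs fails at k=8 before rhs at j=10)
  i=6: ✗ (lhs fails at k=8 before rhs at j=11)
Positions where it holds: {0, 1} → 2.

2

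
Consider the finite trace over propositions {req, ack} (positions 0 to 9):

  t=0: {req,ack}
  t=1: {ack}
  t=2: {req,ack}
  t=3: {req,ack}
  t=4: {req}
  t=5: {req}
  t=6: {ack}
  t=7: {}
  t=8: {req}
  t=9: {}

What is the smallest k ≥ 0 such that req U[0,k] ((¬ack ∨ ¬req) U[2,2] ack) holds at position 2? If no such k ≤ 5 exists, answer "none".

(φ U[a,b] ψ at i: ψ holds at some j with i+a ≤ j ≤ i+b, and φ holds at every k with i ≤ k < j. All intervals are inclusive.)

Need earliest j ≥ 2 with ((¬ack ∨ ¬req) U[2,2] ack), and req at every k in [2,j-1].
  j=2: rhs fails.
  j=3: rhs fails.
  j=4: rhs holds; lhs holds on [2,3]. k = 2.

2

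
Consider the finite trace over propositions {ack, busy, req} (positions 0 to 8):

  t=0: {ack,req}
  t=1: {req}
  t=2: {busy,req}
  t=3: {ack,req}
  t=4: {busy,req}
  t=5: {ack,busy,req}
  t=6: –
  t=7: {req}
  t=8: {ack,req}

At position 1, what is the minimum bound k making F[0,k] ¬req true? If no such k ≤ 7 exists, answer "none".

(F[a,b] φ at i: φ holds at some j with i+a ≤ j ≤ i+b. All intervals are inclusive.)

Scan j = 1,2,… for ¬req:
  j=1: fails
  j=2: fails
  j=3: fails
  j=4: fails
  j=5: fails
  j=6: holds
First hit at j=6, so smallest k = 6-1 = 5.

5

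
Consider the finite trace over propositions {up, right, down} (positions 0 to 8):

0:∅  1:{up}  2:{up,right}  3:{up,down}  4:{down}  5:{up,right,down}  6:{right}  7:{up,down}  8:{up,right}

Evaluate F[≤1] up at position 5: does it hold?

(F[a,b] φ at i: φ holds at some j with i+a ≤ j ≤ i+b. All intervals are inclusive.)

Holds

Check up at each j in [5,6]:
  j=5: true
  j=6: false
Found at j=5 → formula holds.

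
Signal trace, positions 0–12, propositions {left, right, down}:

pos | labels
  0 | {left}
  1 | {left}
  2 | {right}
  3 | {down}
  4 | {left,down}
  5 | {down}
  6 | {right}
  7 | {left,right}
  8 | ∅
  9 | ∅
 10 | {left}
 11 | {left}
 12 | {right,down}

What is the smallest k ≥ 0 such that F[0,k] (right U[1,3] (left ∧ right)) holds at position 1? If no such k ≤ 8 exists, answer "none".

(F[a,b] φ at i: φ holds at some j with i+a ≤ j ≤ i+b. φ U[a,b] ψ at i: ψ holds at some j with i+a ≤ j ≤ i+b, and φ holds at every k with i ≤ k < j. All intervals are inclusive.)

5

Scan j = 1,2,… for (right U[1,3] (left ∧ right)):
  j=1: fails
  j=2: fails
  j=3: fails
  j=4: fails
  j=5: fails
  j=6: holds
First hit at j=6, so smallest k = 6-1 = 5.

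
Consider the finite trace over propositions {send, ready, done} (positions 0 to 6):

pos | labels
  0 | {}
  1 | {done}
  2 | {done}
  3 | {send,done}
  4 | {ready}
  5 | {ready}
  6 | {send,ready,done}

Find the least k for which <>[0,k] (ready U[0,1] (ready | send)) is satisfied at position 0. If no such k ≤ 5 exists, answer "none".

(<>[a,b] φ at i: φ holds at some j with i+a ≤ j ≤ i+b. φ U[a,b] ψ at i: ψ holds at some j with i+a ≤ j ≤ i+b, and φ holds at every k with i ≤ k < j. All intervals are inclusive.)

3

Scan j = 0,1,… for (ready U[0,1] (ready | send)):
  j=0: fails
  j=1: fails
  j=2: fails
  j=3: holds
First hit at j=3, so smallest k = 3-0 = 3.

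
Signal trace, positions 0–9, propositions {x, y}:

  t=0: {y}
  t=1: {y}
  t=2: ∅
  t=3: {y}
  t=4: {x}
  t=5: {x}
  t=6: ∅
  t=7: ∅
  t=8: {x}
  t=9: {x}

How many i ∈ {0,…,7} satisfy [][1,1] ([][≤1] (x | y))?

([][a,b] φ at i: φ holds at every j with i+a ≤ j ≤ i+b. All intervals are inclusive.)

3

Evaluate at each i in [0,7]:
  i=0: ✗ (fails at j=1)
  i=1: ✗ (fails at j=2)
  i=2: ✓ (all of [3,3])
  i=3: ✓ (all of [4,4])
  i=4: ✗ (fails at j=5)
  i=5: ✗ (fails at j=6)
  i=6: ✗ (fails at j=7)
  i=7: ✓ (all of [8,8])
Positions where it holds: {2, 3, 7} → 3.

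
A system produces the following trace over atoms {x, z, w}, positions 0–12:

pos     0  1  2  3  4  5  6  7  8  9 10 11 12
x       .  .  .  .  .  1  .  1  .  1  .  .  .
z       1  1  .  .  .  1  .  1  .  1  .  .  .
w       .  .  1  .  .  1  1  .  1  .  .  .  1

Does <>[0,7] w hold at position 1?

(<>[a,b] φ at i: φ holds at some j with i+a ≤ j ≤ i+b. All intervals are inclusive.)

True

Check w at each j in [1,8]:
  j=1: false
  j=2: true
  j=3: false
  j=4: false
  j=5: true
  j=6: true
  j=7: false
  j=8: true
Found at j=2 → formula holds.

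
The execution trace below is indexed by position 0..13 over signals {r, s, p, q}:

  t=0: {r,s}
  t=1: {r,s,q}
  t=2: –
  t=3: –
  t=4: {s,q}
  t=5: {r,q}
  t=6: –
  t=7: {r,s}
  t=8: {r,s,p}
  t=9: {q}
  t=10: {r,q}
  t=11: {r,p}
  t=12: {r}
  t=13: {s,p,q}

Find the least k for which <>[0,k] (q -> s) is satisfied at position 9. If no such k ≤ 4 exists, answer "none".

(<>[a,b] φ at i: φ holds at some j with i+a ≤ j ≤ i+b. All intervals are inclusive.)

Scan j = 9,10,… for (q -> s):
  j=9: fails
  j=10: fails
  j=11: holds
First hit at j=11, so smallest k = 11-9 = 2.

2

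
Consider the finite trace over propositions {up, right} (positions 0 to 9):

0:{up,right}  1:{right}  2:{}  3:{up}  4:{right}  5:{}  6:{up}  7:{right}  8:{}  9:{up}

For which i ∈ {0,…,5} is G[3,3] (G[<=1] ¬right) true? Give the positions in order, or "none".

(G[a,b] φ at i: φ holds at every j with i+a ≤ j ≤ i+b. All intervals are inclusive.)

Evaluate at each i in [0,5]:
  i=0: ✗ (fails at j=3)
  i=1: ✗ (fails at j=4)
  i=2: ✓ (all of [5,5])
  i=3: ✗ (fails at j=6)
  i=4: ✗ (fails at j=7)
  i=5: ✓ (all of [8,8])

2, 5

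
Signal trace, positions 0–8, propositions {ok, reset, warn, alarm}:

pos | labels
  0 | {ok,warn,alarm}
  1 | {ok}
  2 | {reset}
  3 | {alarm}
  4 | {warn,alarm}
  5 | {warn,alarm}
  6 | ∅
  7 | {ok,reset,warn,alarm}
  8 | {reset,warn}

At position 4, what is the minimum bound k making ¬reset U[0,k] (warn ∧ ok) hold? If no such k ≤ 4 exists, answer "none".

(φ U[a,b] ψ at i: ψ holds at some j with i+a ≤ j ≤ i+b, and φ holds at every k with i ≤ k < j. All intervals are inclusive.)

Need earliest j ≥ 4 with (warn ∧ ok), and ¬reset at every k in [4,j-1].
  j=4: rhs fails.
  j=5: rhs fails.
  j=6: rhs fails.
  j=7: rhs holds; lhs holds on [4,6]. k = 3.

3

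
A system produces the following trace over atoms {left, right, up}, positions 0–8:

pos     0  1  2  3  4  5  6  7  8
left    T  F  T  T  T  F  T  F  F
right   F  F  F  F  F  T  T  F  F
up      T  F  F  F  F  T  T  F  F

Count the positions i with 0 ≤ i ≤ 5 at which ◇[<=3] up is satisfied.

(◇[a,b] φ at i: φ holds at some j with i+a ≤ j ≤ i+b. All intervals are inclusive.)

5

Evaluate at each i in [0,5]:
  i=0: ✓ (witness j=0)
  i=1: ✗ (none in [1,4])
  i=2: ✓ (witness j=5)
  i=3: ✓ (witness j=5)
  i=4: ✓ (witness j=5)
  i=5: ✓ (witness j=5)
Positions where it holds: {0, 2, 3, 4, 5} → 5.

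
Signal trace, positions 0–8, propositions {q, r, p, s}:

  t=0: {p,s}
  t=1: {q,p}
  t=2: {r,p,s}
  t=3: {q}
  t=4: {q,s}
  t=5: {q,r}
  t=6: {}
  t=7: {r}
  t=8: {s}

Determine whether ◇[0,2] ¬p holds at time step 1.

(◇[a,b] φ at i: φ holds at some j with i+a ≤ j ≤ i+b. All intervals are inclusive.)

Yes

Check ¬p at each j in [1,3]:
  j=1: false
  j=2: false
  j=3: true
Found at j=3 → formula holds.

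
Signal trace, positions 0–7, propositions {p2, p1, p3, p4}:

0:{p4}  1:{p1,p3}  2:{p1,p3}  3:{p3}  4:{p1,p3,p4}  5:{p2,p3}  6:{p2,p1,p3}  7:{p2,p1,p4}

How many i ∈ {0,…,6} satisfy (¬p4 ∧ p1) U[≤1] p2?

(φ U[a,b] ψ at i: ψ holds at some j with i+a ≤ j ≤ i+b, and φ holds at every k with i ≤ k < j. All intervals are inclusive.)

2

Evaluate at each i in [0,6]:
  i=0: ✗ (no rhs in [0,1])
  i=1: ✗ (no rhs in [1,2])
  i=2: ✗ (no rhs in [2,3])
  i=3: ✗ (no rhs in [3,4])
  i=4: ✗ (lhs fails at k=4 before rhs at j=5)
  i=5: ✓ (rhs at j=5)
  i=6: ✓ (rhs at j=6)
Positions where it holds: {5, 6} → 2.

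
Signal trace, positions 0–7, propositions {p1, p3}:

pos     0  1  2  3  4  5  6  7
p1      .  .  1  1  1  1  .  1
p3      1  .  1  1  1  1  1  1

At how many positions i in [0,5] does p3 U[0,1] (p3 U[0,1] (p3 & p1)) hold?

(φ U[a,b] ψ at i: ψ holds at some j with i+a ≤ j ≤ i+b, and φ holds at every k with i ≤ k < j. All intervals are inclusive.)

Evaluate at each i in [0,5]:
  i=0: ✗ (no rhs in [0,1])
  i=1: ✗ (lhs fails at k=1 before rhs at j=2)
  i=2: ✓ (rhs at j=2)
  i=3: ✓ (rhs at j=3)
  i=4: ✓ (rhs at j=4)
  i=5: ✓ (rhs at j=5)
Positions where it holds: {2, 3, 4, 5} → 4.

4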